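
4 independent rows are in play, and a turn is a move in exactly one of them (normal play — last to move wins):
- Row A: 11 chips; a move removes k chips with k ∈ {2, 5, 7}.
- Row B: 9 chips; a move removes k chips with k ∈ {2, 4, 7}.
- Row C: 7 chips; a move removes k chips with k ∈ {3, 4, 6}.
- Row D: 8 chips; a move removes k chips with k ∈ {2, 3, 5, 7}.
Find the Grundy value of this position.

5

For row A, compute g(0), g(1), … with moves {2, 5, 7}:
g(0) = mex{} = 0
g(1) = mex{} = 0
g(2) = mex{0} = 1
g(3) = mex{0} = 1
g(4) = mex{1} = 0
g(5) = mex{0,1} = 2
g(6) = mex{0} = 1
g(7) = mex{0,1,2} = 3
g(8) = mex{0,1} = 2
g(9) = mex{0,1,3} = 2
g(10) = mex{1,2} = 0
g(11) = mex{0,1,2} = 3
So g(11) = 3.
For row B, compute g(0), g(1), … with moves {2, 4, 7}:
k:     0  1  2  3  4  5  6  7  8  9
g(k):  0  0  1  1  2  2  0  3  1  0
So g(9) = 0.
For row C, compute g(0), g(1), … with moves {3, 4, 6}:
g(0) = mex{} = 0
g(1) = mex{} = 0
g(2) = mex{} = 0
g(3) = mex{0} = 1
g(4) = mex{0} = 1
g(5) = mex{0} = 1
g(6) = mex{0,1} = 2
g(7) = mex{0,1} = 2
So g(7) = 2.
For row D, compute g(0), g(1), … with moves {2, 3, 5, 7}:
k:     0  1  2  3  4  5  6  7  8
g(k):  0  0  1  1  2  2  3  3  4
So g(8) = 4.
The value of a disjunctive sum is the nim-sum of the parts.
Combined value = 3 XOR 0 XOR 2 XOR 4 = 5.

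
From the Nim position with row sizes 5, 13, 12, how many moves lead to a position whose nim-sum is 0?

3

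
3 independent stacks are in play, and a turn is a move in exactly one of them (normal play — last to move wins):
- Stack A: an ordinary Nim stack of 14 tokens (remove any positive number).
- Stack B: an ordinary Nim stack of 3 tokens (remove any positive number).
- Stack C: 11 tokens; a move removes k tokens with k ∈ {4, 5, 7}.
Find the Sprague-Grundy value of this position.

13

Stack A is a plain Nim stack of size 14, so its Grundy value is 14.
Stack B is a plain Nim stack of size 3, so its Grundy value is 3.
For stack C, compute g(0), g(1), … with moves {4, 5, 7}:
g(0) = mex{} = 0
g(1) = mex{} = 0
g(2) = mex{} = 0
g(3) = mex{} = 0
g(4) = mex{0} = 1
g(5) = mex{0} = 1
g(6) = mex{0} = 1
g(7) = mex{0} = 1
g(8) = mex{0,1} = 2
g(9) = mex{0,1} = 2
g(10) = mex{0,1} = 2
g(11) = mex{1} = 0
So g(11) = 0.
By the Sprague-Grundy theorem, the Grundy value of a sum of independent games is the XOR of the component values.
Combined value = 14 ⊕ 3 ⊕ 0 = 13.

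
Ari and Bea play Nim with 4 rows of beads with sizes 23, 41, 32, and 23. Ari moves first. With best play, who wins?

Ari wins

In binary:
  010111  (23)
  101001  (41)
  100000  (32)
  010111  (23)
  ------
  001001  (9)
The nim-sum is 9 ≠ 0, so this is an N-position: the player to move can win; Ari has a winning move.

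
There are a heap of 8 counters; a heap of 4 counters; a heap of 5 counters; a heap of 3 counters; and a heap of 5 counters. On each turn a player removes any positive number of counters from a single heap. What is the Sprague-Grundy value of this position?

Write each in binary and XOR column by column:
  1000  (8)
  0100  (4)
  0101  (5)
  0011  (3)
  0101  (5)
  ----
  1111  (15)

15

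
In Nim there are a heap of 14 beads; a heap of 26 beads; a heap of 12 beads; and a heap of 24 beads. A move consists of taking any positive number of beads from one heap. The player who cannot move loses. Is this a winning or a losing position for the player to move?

Compute the nim-sum pairwise:
14 ⊕ 26 = 20
20 ⊕ 12 = 24
24 ⊕ 24 = 0
The nim-sum is 0, so this is a P-position: the player to move is in a losing position under optimal play.

Losing position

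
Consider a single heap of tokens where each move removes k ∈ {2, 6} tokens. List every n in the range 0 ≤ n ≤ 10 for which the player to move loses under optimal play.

Compute g(0), g(1), … for moves {2, 6}:
g(0) = mex{} = 0
g(1) = mex{} = 0
g(2) = mex{0} = 1
g(3) = mex{0} = 1
g(4) = mex{1} = 0
g(5) = mex{1} = 0
g(6) = mex{0} = 1
g(7) = mex{0} = 1
g(8) = mex{1} = 0
g(9) = mex{1} = 0
g(10) = mex{0} = 1
The P-positions (g = 0) in 0..10 are 0, 1, 4, 5, 8, 9.

0, 1, 4, 5, 8, 9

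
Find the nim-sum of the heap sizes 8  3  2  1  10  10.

Write each in binary and XOR column by column:
  1000  (8)
  0011  (3)
  0010  (2)
  0001  (1)
  1010  (10)
  1010  (10)
  ----
  1000  (8)

8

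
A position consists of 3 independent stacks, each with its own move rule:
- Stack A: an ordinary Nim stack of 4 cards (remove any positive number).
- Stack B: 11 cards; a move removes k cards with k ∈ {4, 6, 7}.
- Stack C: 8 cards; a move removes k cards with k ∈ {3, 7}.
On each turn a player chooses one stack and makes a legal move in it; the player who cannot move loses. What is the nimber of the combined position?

6

Stack A is a plain Nim stack of size 4, so its Grundy value is 4.
Grundy values for stack B (subtraction set {4, 6, 7}):
k:     0  1  2  3  4  5  6  7  8  9 10 11
g(k):  0  0  0  0  1  1  1  1  2  2  2  0
So g(11) = 0.
Grundy values for stack C (subtraction set {3, 7}):
k:     0  1  2  3  4  5  6  7  8
g(k):  0  0  0  1  1  1  0  2  2
So g(8) = 2.
The value of a disjunctive sum is the nim-sum of the parts.
Combined value = 4 XOR 0 XOR 2 = 6.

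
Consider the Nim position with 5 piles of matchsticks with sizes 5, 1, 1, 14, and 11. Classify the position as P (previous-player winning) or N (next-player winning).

Nim-sum: 5 XOR 1 XOR 1 XOR 14 XOR 11 = 0.
The nim-sum is 0, so this is a P-position: the player to move is in a losing position under optimal play.

P-position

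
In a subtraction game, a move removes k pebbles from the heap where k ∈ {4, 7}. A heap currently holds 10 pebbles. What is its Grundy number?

2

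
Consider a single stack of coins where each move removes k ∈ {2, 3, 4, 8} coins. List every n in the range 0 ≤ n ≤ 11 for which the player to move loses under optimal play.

0, 1, 6, 7

Grundy values for subtraction set {2, 3, 4, 8}:
g(0) = mex{} = 0
g(1) = mex{} = 0
g(2) = mex{0} = 1
g(3) = mex{0} = 1
g(4) = mex{0,1} = 2
g(5) = mex{0,1} = 2
g(6) = mex{1,2} = 0
g(7) = mex{1,2} = 0
g(8) = mex{0,2} = 1
g(9) = mex{0,2} = 1
g(10) = mex{0,1} = 2
g(11) = mex{0,1} = 2
The P-positions (g = 0) in 0..11 are 0, 1, 6, 7.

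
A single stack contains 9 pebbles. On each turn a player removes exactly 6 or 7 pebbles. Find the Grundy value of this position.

1

Compute g(0), g(1), … for moves {6, 7}:
k:     0  1  2  3  4  5  6  7  8  9
g(k):  0  0  0  0  0  0  1  1  1  1
So g(9) = 1.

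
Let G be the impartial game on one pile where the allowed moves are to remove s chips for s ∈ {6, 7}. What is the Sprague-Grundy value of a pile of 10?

Compute g(0), g(1), … for moves {6, 7}:
k:     0  1  2  3  4  5  6  7  8  9 10
g(k):  0  0  0  0  0  0  1  1  1  1  1
So g(10) = 1.

1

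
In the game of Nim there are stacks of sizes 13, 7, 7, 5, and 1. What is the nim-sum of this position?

9

Write each in binary and XOR column by column:
  1101  (13)
  0111  (7)
  0111  (7)
  0101  (5)
  0001  (1)
  ----
  1001  (9)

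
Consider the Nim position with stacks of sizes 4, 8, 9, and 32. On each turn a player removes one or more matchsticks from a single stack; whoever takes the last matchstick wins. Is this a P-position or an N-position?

N-position

Bitwise XOR of the heap sizes:
  000100  (4)
  001000  (8)
  001001  (9)
  100000  (32)
  ------
  100101  (37)
The nim-sum is 37 ≠ 0, so this is an N-position: the player to move can win.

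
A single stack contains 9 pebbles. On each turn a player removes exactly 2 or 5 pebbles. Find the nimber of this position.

1

Build the Grundy sequence with g(k) = mex{g(k−s) : s ∈ {2, 5}, s ≤ k}:
g(0) = mex{} = 0
g(1) = mex{} = 0
g(2) = mex{0} = 1
g(3) = mex{0} = 1
g(4) = mex{1} = 0
g(5) = mex{0,1} = 2
g(6) = mex{0} = 1
g(7) = mex{1,2} = 0
g(8) = mex{1} = 0
g(9) = mex{0} = 1
So g(9) = 1.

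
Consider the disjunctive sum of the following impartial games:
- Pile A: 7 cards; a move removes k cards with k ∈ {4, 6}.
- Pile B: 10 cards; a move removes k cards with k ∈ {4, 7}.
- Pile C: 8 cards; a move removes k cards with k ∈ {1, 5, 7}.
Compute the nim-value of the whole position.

3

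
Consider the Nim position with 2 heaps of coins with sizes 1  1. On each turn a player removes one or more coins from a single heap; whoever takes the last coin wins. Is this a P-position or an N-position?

P-position

Compute the nim-sum pairwise:
1 XOR 1 = 0
The nim-sum is 0, so this is a P-position: the player to move is in a losing position under optimal play.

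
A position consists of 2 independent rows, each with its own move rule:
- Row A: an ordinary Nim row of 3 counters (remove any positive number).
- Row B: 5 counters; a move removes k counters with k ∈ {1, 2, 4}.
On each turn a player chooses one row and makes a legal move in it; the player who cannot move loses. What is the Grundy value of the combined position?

Row A is a plain Nim row of size 3, so its Grundy value is 3.
Build the Grundy sequence for row B with g(k) = mex{g(k−s) : s ∈ {1, 2, 4}, s ≤ k}:
k:     0  1  2  3  4  5
g(k):  0  1  2  0  1  2
So g(5) = 2.
The value of a disjunctive sum is the nim-sum of the parts.
Combined value = 3 XOR 2 = 1.

1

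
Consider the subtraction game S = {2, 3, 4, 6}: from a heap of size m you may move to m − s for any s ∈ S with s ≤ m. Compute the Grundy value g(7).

3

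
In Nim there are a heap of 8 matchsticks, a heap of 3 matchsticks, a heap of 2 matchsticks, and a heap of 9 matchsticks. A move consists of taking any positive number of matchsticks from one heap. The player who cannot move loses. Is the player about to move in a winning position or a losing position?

Compute the nim-sum pairwise:
8 XOR 3 = 11
11 XOR 2 = 9
9 XOR 9 = 0
The nim-sum is 0, so this is a P-position: the player to move is in a losing position under optimal play.

Losing position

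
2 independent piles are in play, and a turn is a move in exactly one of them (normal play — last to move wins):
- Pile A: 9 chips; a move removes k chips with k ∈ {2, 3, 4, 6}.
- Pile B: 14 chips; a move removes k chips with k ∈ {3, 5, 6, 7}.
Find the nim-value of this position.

1

Grundy values for pile A (subtraction set {2, 3, 4, 6}):
g(0) = mex{} = 0
g(1) = mex{} = 0
g(2) = mex{0} = 1
g(3) = mex{0} = 1
g(4) = mex{0,1} = 2
g(5) = mex{0,1} = 2
g(6) = mex{0,1,2} = 3
g(7) = mex{0,1,2} = 3
g(8) = mex{1,2,3} = 0
g(9) = mex{1,2,3} = 0
So g(9) = 0.
Build the Grundy sequence for pile B with g(k) = mex{g(k−s) : s ∈ {3, 5, 6, 7}, s ≤ k}:
k:     0  1  2  3  4  5  6  7  8  9 10 11 12 13 14
g(k):  0  0  0  1  1  1  2  2  2  3  0  0  0  1  1
So g(14) = 1.
By the Sprague-Grundy theorem, the Grundy value of a sum of independent games is the XOR of the component values.
Combined value = 0 XOR 1 = 1.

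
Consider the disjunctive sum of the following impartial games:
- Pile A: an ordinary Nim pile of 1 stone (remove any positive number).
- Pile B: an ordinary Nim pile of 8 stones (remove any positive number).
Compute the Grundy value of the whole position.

9

Pile A is a plain Nim pile of size 1, so its Grundy value is 1.
Pile B is a plain Nim pile of size 8, so its Grundy value is 8.
The value of a disjunctive sum is the nim-sum of the parts.
Combined value = 1 ⊕ 8 = 9.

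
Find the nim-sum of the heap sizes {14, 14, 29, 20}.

Compute the nim-sum pairwise:
14 ⊕ 14 = 0
0 ⊕ 29 = 29
29 ⊕ 20 = 9

9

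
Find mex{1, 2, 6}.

0

0 is not in the set, so the mex is 0.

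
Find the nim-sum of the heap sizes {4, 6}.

Bitwise XOR of the heap sizes:
  100  (4)
  110  (6)
  ---
  010  (2)

2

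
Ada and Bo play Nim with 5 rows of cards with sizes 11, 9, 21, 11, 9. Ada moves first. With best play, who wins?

Ada wins

Bitwise XOR of the heap sizes:
  01011  (11)
  01001  (9)
  10101  (21)
  01011  (11)
  01001  (9)
  -----
  10101  (21)
The nim-sum is 21 ≠ 0, so this is an N-position: the player to move can win; Ada has a winning move.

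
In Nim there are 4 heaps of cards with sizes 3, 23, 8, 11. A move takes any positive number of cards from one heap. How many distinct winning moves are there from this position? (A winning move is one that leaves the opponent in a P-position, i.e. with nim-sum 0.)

Nim-sum: 3 ⊕ 23 ⊕ 8 ⊕ 11 = 23.
The overall nim-sum is X = 23. A heap of size p has a winning move iff p XOR X < p (reduce it to p XOR X).
  3: 3 XOR 23 = 20 ≥ 3 — no move.
  23: 23 XOR 23 = 0 < 23 — winning move (to 0).
  8: 8 XOR 23 = 31 ≥ 8 — no move.
  11: 11 XOR 23 = 28 ≥ 11 — no move.
That gives 1 winning move.

1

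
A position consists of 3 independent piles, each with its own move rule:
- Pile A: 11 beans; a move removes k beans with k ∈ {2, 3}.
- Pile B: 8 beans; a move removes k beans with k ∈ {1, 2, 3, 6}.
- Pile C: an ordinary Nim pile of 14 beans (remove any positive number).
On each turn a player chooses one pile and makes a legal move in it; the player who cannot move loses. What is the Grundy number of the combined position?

Grundy values for pile A (subtraction set {2, 3}):
g(0) = mex{} = 0
g(1) = mex{} = 0
g(2) = mex{0} = 1
g(3) = mex{0} = 1
g(4) = mex{0,1} = 2
g(5) = mex{1} = 0
g(6) = mex{1,2} = 0
g(7) = mex{0,2} = 1
g(8) = mex{0} = 1
g(9) = mex{0,1} = 2
g(10) = mex{1} = 0
g(11) = mex{1,2} = 0
So g(11) = 0.
Build the Grundy sequence for pile B with g(k) = mex{g(k−s) : s ∈ {1, 2, 3, 6}, s ≤ k}:
k:     0  1  2  3  4  5  6  7  8
g(k):  0  1  2  3  0  1  2  3  0
So g(8) = 0.
Pile C is a plain Nim pile of size 14, so its Grundy value is 14.
By the Sprague-Grundy theorem, the Grundy value of a sum of independent games is the XOR of the component values.
Combined value = 0 XOR 0 XOR 14 = 14.

14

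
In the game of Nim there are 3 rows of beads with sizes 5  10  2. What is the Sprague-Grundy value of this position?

13

Write each in binary and XOR column by column:
  0101  (5)
  1010  (10)
  0010  (2)
  ----
  1101  (13)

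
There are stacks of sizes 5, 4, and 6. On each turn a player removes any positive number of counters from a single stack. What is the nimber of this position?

Compute the nim-sum pairwise:
5 XOR 4 = 1
1 XOR 6 = 7

7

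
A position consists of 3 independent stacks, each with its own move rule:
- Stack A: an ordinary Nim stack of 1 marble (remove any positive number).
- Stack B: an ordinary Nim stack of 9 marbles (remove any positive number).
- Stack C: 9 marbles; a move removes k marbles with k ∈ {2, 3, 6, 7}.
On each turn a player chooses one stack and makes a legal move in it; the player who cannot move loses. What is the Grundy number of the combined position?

8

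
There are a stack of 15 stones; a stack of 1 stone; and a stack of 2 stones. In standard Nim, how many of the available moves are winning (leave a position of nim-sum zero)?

1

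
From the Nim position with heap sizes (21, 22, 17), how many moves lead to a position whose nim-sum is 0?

Compute the nim-sum pairwise:
21 XOR 22 = 3
3 XOR 17 = 18
The overall nim-sum is X = 18. A heap of size p has a winning move iff p XOR X < p (reduce it to p XOR X).
  21: 21 XOR 18 = 7 < 21 — winning move (to 7).
  22: 22 XOR 18 = 4 < 22 — winning move (to 4).
  17: 17 XOR 18 = 3 < 17 — winning move (to 3).
That gives 3 winning moves.

3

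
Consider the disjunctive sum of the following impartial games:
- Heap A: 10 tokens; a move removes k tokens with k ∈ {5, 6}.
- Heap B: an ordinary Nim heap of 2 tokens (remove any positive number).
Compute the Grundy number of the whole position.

Build the Grundy sequence for heap A with g(k) = mex{g(k−s) : s ∈ {5, 6}, s ≤ k}:
k:     0  1  2  3  4  5  6  7  8  9 10
g(k):  0  0  0  0  0  1  1  1  1  1  2
So g(10) = 2.
Heap B is a plain Nim heap of size 2, so its Grundy value is 2.
The value of a disjunctive sum is the nim-sum of the parts.
Combined value = 2 ⊕ 2 = 0.

0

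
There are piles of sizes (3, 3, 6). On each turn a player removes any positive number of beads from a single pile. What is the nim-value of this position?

6

In binary:
  011  (3)
  011  (3)
  110  (6)
  ---
  110  (6)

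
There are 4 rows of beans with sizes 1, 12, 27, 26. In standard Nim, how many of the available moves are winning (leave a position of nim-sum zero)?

3

Compute the nim-sum pairwise:
1 ^ 12 = 13
13 ^ 27 = 22
22 ^ 26 = 12
The overall nim-sum is X = 12. A row of size p has a winning move iff p XOR X < p (reduce it to p XOR X).
  1: 1 XOR 12 = 13 ≥ 1 — no move.
  12: 12 XOR 12 = 0 < 12 — winning move (to 0).
  27: 27 XOR 12 = 23 < 27 — winning move (to 23).
  26: 26 XOR 12 = 22 < 26 — winning move (to 22).
That gives 3 winning moves.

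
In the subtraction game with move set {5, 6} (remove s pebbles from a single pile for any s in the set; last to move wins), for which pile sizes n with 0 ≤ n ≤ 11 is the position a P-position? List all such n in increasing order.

Grundy values for subtraction set {5, 6}:
g(0) = mex{} = 0
g(1) = mex{} = 0
g(2) = mex{} = 0
g(3) = mex{} = 0
g(4) = mex{} = 0
g(5) = mex{0} = 1
g(6) = mex{0} = 1
g(7) = mex{0} = 1
g(8) = mex{0} = 1
g(9) = mex{0} = 1
g(10) = mex{0,1} = 2
g(11) = mex{1} = 0
The P-positions (g = 0) in 0..11 are 0, 1, 2, 3, 4, 11.

0, 1, 2, 3, 4, 11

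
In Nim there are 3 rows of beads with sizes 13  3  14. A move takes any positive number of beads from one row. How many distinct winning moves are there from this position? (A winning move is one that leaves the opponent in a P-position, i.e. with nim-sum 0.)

Nim-sum: 13 ⊕ 3 ⊕ 14 = 0.
The nim-sum is already 0, so every move leaves a nonzero nim-sum — there are no winning moves.

0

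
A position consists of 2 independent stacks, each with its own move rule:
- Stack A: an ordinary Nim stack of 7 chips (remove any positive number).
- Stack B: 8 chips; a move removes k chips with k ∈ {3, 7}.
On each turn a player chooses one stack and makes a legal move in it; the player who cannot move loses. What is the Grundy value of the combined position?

Stack A is a plain Nim stack of size 7, so its Grundy value is 7.
Build the Grundy sequence for stack B with g(k) = mex{g(k−s) : s ∈ {3, 7}, s ≤ k}:
k:     0  1  2  3  4  5  6  7  8
g(k):  0  0  0  1  1  1  0  2  2
So g(8) = 2.
The value of a disjunctive sum is the nim-sum of the parts.
Combined value = 7 XOR 2 = 5.

5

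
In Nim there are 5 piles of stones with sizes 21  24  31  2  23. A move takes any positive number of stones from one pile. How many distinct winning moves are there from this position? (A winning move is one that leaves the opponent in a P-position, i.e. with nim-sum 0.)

Compute the nim-sum pairwise:
21 ^ 24 = 13
13 ^ 31 = 18
18 ^ 2 = 16
16 ^ 23 = 7
The overall nim-sum is X = 7. A pile of size p has a winning move iff p XOR X < p (reduce it to p XOR X).
  21: 21 XOR 7 = 18 < 21 — winning move (to 18).
  24: 24 XOR 7 = 31 ≥ 24 — no move.
  31: 31 XOR 7 = 24 < 31 — winning move (to 24).
  2: 2 XOR 7 = 5 ≥ 2 — no move.
  23: 23 XOR 7 = 16 < 23 — winning move (to 16).
That gives 3 winning moves.

3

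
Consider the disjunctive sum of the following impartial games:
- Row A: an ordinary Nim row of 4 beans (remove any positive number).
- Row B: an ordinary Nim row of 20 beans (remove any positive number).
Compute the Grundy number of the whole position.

16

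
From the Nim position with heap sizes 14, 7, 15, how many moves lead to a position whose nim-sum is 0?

3

Compute the nim-sum pairwise:
14 XOR 7 = 9
9 XOR 15 = 6
The overall nim-sum is X = 6. A heap of size p has a winning move iff p XOR X < p (reduce it to p XOR X).
  14: 14 XOR 6 = 8 < 14 — winning move (to 8).
  7: 7 XOR 6 = 1 < 7 — winning move (to 1).
  15: 15 XOR 6 = 9 < 15 — winning move (to 9).
That gives 3 winning moves.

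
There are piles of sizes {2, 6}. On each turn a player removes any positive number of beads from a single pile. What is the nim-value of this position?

4

In binary:
  010  (2)
  110  (6)
  ---
  100  (4)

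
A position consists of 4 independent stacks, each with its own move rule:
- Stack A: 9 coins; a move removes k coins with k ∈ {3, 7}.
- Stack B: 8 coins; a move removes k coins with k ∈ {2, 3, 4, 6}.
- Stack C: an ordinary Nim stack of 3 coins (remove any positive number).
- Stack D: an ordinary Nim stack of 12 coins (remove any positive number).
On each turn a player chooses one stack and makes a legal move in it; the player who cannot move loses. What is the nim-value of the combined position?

For stack A, compute g(0), g(1), … with moves {3, 7}:
k:     0  1  2  3  4  5  6  7  8  9
g(k):  0  0  0  1  1  1  0  2  2  1
So g(9) = 1.
Build the Grundy sequence for stack B with g(k) = mex{g(k−s) : s ∈ {2, 3, 4, 6}, s ≤ k}:
k:     0  1  2  3  4  5  6  7  8
g(k):  0  0  1  1  2  2  3  3  0
So g(8) = 0.
Stack C is a plain Nim stack of size 3, so its Grundy value is 3.
Stack D is a plain Nim stack of size 12, so its Grundy value is 12.
By the Sprague-Grundy theorem, the Grundy value of a sum of independent games is the XOR of the component values.
Combined value = 1 ⊕ 0 ⊕ 3 ⊕ 12 = 14.

14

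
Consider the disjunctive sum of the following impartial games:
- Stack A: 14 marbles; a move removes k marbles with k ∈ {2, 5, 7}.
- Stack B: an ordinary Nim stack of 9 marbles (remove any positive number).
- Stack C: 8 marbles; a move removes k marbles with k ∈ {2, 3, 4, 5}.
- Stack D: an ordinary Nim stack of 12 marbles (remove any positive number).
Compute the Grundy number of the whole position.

5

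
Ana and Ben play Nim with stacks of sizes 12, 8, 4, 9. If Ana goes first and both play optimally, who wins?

Ana wins

Nim-sum: 12 XOR 8 XOR 4 XOR 9 = 9.
The nim-sum is 9 ≠ 0, so this is an N-position: the player to move can win; Ana has a winning move.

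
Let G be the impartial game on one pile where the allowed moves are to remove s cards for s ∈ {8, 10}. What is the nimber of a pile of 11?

1

Build the Grundy sequence with g(k) = mex{g(k−s) : s ∈ {8, 10}, s ≤ k}:
g(0) = mex{} = 0
g(1) = mex{} = 0
g(2) = mex{} = 0
g(3) = mex{} = 0
g(4) = mex{} = 0
g(5) = mex{} = 0
g(6) = mex{} = 0
g(7) = mex{} = 0
g(8) = mex{0} = 1
g(9) = mex{0} = 1
g(10) = mex{0} = 1
g(11) = mex{0} = 1
So g(11) = 1.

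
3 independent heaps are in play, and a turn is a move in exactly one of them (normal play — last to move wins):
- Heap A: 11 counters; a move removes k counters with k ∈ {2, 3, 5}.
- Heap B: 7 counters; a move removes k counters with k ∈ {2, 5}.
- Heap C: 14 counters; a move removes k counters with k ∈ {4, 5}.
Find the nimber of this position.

For heap A, compute g(0), g(1), … with moves {2, 3, 5}:
g(0) = mex{} = 0
g(1) = mex{} = 0
g(2) = mex{0} = 1
g(3) = mex{0} = 1
g(4) = mex{0,1} = 2
g(5) = mex{0,1} = 2
g(6) = mex{0,1,2} = 3
g(7) = mex{1,2} = 0
g(8) = mex{1,2,3} = 0
g(9) = mex{0,2,3} = 1
g(10) = mex{0,2} = 1
g(11) = mex{0,1,3} = 2
So g(11) = 2.
Grundy values for heap B (subtraction set {2, 5}):
k:     0  1  2  3  4  5  6  7
g(k):  0  0  1  1  0  2  1  0
So g(7) = 0.
Build the Grundy sequence for heap C with g(k) = mex{g(k−s) : s ∈ {4, 5}, s ≤ k}:
g(0) = mex{} = 0
g(1) = mex{} = 0
g(2) = mex{} = 0
g(3) = mex{} = 0
g(4) = mex{0} = 1
g(5) = mex{0} = 1
g(6) = mex{0} = 1
g(7) = mex{0} = 1
g(8) = mex{0,1} = 2
g(9) = mex{1} = 0
g(10) = mex{1} = 0
g(11) = mex{1} = 0
g(12) = mex{1,2} = 0
g(13) = mex{0,2} = 1
g(14) = mex{0} = 1
So g(14) = 1.
The value of a disjunctive sum is the nim-sum of the parts.
Combined value = 2 ⊕ 0 ⊕ 1 = 3.

3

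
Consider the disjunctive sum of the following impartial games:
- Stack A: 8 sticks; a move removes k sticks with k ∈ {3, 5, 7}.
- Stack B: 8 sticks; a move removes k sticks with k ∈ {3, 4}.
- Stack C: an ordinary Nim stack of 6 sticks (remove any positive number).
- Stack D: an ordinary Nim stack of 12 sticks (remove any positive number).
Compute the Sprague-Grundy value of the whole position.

8

For stack A, compute g(0), g(1), … with moves {3, 5, 7}:
g(0) = mex{} = 0
g(1) = mex{} = 0
g(2) = mex{} = 0
g(3) = mex{0} = 1
g(4) = mex{0} = 1
g(5) = mex{0} = 1
g(6) = mex{0,1} = 2
g(7) = mex{0,1} = 2
g(8) = mex{0,1} = 2
So g(8) = 2.
For stack B, compute g(0), g(1), … with moves {3, 4}:
k:     0  1  2  3  4  5  6  7  8
g(k):  0  0  0  1  1  1  2  0  0
So g(8) = 0.
Stack C is a plain Nim stack of size 6, so its Grundy value is 6.
Stack D is a plain Nim stack of size 12, so its Grundy value is 12.
The value of a disjunctive sum is the nim-sum of the parts.
Combined value = 2 ⊕ 0 ⊕ 6 ⊕ 12 = 8.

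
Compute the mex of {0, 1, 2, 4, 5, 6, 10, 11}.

3

The values 0, 1, 2 are all present; 3 is the first non-negative integer missing from the set.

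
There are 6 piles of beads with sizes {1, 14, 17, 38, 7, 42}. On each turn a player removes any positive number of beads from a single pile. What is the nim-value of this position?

21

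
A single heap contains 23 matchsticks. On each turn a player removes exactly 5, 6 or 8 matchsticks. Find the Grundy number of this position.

Build the Grundy sequence with g(k) = mex{g(k−s) : s ∈ {5, 6, 8}, s ≤ k}:
k:     0  1  2  3  4  5  6  7  8  9 10 11 12 13 14 15 16 17 18 19 20 21 22 23
g(k):  0  0  0  0  0  1  1  1  1  1  2  2  2  0  0  0  0  0  1  1  1  1  1  2
So g(23) = 2.

2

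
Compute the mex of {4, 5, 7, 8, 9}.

0 is not in the set, so the mex is 0.

0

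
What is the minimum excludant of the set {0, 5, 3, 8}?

1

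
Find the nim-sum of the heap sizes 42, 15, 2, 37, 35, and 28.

61

Compute the nim-sum pairwise:
42 ⊕ 15 = 37
37 ⊕ 2 = 39
39 ⊕ 37 = 2
2 ⊕ 35 = 33
33 ⊕ 28 = 61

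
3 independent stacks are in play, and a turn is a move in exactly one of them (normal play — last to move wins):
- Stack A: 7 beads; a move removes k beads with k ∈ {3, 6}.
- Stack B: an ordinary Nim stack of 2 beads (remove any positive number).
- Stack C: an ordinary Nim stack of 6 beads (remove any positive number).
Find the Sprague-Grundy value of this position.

For stack A, compute g(0), g(1), … with moves {3, 6}:
k:     0  1  2  3  4  5  6  7
g(k):  0  0  0  1  1  1  2  2
So g(7) = 2.
Stack B is a plain Nim stack of size 2, so its Grundy value is 2.
Stack C is a plain Nim stack of size 6, so its Grundy value is 6.
The value of a disjunctive sum is the nim-sum of the parts.
Combined value = 2 ⊕ 2 ⊕ 6 = 6.

6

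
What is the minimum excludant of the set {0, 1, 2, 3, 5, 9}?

4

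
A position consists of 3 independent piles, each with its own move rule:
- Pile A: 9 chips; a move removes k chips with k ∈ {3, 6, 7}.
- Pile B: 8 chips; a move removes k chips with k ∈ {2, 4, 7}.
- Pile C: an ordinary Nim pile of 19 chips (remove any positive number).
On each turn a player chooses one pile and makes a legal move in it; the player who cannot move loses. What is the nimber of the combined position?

17

Build the Grundy sequence for pile A with g(k) = mex{g(k−s) : s ∈ {3, 6, 7}, s ≤ k}:
g(0) = mex{} = 0
g(1) = mex{} = 0
g(2) = mex{} = 0
g(3) = mex{0} = 1
g(4) = mex{0} = 1
g(5) = mex{0} = 1
g(6) = mex{0,1} = 2
g(7) = mex{0,1} = 2
g(8) = mex{0,1} = 2
g(9) = mex{0,1,2} = 3
So g(9) = 3.
Build the Grundy sequence for pile B with g(k) = mex{g(k−s) : s ∈ {2, 4, 7}, s ≤ k}:
g(0) = mex{} = 0
g(1) = mex{} = 0
g(2) = mex{0} = 1
g(3) = mex{0} = 1
g(4) = mex{0,1} = 2
g(5) = mex{0,1} = 2
g(6) = mex{1,2} = 0
g(7) = mex{0,1,2} = 3
g(8) = mex{0,2} = 1
So g(8) = 1.
Pile C is a plain Nim pile of size 19, so its Grundy value is 19.
The value of a disjunctive sum is the nim-sum of the parts.
Combined value = 3 ⊕ 1 ⊕ 19 = 17.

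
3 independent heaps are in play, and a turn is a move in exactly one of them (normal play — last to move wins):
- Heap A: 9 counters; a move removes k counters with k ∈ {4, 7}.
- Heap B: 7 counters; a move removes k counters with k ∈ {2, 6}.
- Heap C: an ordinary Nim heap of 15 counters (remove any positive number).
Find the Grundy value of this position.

For heap A, compute g(0), g(1), … with moves {4, 7}:
k:     0  1  2  3  4  5  6  7  8  9
g(k):  0  0  0  0  1  1  1  1  2  2
So g(9) = 2.
Build the Grundy sequence for heap B with g(k) = mex{g(k−s) : s ∈ {2, 6}, s ≤ k}:
k:     0  1  2  3  4  5  6  7
g(k):  0  0  1  1  0  0  1  1
So g(7) = 1.
Heap C is a plain Nim heap of size 15, so its Grundy value is 15.
The value of a disjunctive sum is the nim-sum of the parts.
Combined value = 2 ⊕ 1 ⊕ 15 = 12.

12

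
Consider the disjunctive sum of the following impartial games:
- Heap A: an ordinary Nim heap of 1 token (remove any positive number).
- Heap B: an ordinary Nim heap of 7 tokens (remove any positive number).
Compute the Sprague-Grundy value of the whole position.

6

Heap A is a plain Nim heap of size 1, so its Grundy value is 1.
Heap B is a plain Nim heap of size 7, so its Grundy value is 7.
By the Sprague-Grundy theorem, the Grundy value of a sum of independent games is the XOR of the component values.
Combined value = 1 XOR 7 = 6.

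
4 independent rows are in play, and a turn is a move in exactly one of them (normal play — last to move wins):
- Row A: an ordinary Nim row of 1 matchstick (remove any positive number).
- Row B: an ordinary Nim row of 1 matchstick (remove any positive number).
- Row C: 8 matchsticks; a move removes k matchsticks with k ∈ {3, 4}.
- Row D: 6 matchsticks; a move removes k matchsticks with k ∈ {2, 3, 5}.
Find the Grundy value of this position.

Row A is a plain Nim row of size 1, so its Grundy value is 1.
Row B is a plain Nim row of size 1, so its Grundy value is 1.
Grundy values for row C (subtraction set {3, 4}):
k:     0  1  2  3  4  5  6  7  8
g(k):  0  0  0  1  1  1  2  0  0
So g(8) = 0.
Grundy values for row D (subtraction set {2, 3, 5}):
k:     0  1  2  3  4  5  6
g(k):  0  0  1  1  2  2  3
So g(6) = 3.
The value of a disjunctive sum is the nim-sum of the parts.
Combined value = 1 ⊕ 1 ⊕ 0 ⊕ 3 = 3.

3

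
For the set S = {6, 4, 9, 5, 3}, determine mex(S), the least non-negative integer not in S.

0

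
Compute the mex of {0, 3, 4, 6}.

0 is in the set but 1 is not, so the mex is 1.

1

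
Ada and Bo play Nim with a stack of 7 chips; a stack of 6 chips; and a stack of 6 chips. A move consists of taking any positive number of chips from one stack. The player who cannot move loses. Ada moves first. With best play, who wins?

Bitwise XOR of the heap sizes:
  111  (7)
  110  (6)
  110  (6)
  ---
  111  (7)
The nim-sum is 7 ≠ 0, so this is an N-position: the player to move can win; Ada has a winning move.

Ada wins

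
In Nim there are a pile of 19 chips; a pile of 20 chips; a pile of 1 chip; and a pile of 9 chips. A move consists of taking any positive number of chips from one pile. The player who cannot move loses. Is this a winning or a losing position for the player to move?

Winning position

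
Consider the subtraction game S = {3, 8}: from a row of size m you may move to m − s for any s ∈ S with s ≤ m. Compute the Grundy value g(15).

1

Grundy values for subtraction set {3, 8}:
k:     0  1  2  3  4  5  6  7  8  9 10 11 12 13 14 15
g(k):  0  0  0  1  1  1  0  0  2  1  1  0  0  0  1  1
So g(15) = 1.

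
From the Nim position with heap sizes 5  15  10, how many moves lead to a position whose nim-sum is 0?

Bitwise XOR of the heap sizes:
  0101  (5)
  1111  (15)
  1010  (10)
  ----
  0000  (0)
The nim-sum is already 0, so every move leaves a nonzero nim-sum — there are no winning moves.

0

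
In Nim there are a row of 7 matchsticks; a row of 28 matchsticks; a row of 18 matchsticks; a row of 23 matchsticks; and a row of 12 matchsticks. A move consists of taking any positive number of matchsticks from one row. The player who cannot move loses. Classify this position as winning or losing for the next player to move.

Winning position

Compute the nim-sum pairwise:
7 ^ 28 = 27
27 ^ 18 = 9
9 ^ 23 = 30
30 ^ 12 = 18
The nim-sum is 18 ≠ 0, so this is an N-position: the player to move can win.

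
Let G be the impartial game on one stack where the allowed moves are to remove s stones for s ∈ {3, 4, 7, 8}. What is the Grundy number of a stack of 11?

Compute g(0), g(1), … for moves {3, 4, 7, 8}:
k:     0  1  2  3  4  5  6  7  8  9 10 11
g(k):  0  0  0  1  1  1  2  2  2  3  3  0
So g(11) = 0.

0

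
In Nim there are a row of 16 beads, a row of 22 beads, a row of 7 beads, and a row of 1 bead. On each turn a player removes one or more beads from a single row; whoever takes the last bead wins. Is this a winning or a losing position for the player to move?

In binary:
  10000  (16)
  10110  (22)
  00111  (7)
  00001  (1)
  -----
  00000  (0)
The nim-sum is 0, so this is a P-position: the player to move is in a losing position under optimal play.

Losing position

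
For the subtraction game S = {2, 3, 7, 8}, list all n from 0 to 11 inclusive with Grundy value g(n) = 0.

0, 1, 5, 6, 10, 11

Grundy values for subtraction set {2, 3, 7, 8}:
k:     0  1  2  3  4  5  6  7  8  9 10 11
g(k):  0  0  1  1  2  0  0  1  1  2  0  0
The P-positions (g = 0) in 0..11 are 0, 1, 5, 6, 10, 11.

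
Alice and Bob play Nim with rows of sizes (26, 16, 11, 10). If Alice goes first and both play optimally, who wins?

Bitwise XOR of the heap sizes:
  11010  (26)
  10000  (16)
  01011  (11)
  01010  (10)
  -----
  01011  (11)
The nim-sum is 11 ≠ 0, so this is an N-position: the player to move can win; Alice has a winning move.

Alice wins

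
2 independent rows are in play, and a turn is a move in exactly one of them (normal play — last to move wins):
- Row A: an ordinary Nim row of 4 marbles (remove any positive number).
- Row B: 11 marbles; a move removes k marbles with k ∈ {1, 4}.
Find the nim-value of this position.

Row A is a plain Nim row of size 4, so its Grundy value is 4.
Grundy values for row B (subtraction set {1, 4}):
k:     0  1  2  3  4  5  6  7  8  9 10 11
g(k):  0  1  0  1  2  0  1  0  1  2  0  1
So g(11) = 1.
By the Sprague-Grundy theorem, the Grundy value of a sum of independent games is the XOR of the component values.
Combined value = 4 ⊕ 1 = 5.

5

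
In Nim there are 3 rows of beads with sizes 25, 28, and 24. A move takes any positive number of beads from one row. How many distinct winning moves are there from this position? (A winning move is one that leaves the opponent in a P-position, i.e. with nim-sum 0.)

3

Compute the nim-sum pairwise:
25 ^ 28 = 5
5 ^ 24 = 29
The overall nim-sum is X = 29. A row of size p has a winning move iff p XOR X < p (reduce it to p XOR X).
  25: 25 XOR 29 = 4 < 25 — winning move (to 4).
  28: 28 XOR 29 = 1 < 28 — winning move (to 1).
  24: 24 XOR 29 = 5 < 24 — winning move (to 5).
That gives 3 winning moves.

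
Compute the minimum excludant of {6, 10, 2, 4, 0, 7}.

1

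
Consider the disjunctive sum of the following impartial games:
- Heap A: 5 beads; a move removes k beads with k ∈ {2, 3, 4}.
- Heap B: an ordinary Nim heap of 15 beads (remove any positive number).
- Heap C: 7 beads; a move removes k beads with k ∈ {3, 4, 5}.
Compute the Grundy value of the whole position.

15

Grundy values for heap A (subtraction set {2, 3, 4}):
g(0) = mex{} = 0
g(1) = mex{} = 0
g(2) = mex{0} = 1
g(3) = mex{0} = 1
g(4) = mex{0,1} = 2
g(5) = mex{0,1} = 2
So g(5) = 2.
Heap B is a plain Nim heap of size 15, so its Grundy value is 15.
For heap C, compute g(0), g(1), … with moves {3, 4, 5}:
k:     0  1  2  3  4  5  6  7
g(k):  0  0  0  1  1  1  2  2
So g(7) = 2.
The value of a disjunctive sum is the nim-sum of the parts.
Combined value = 2 ⊕ 15 ⊕ 2 = 15.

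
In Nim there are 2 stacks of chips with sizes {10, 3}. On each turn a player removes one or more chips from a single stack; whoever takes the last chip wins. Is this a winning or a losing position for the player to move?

Winning position

Compute the nim-sum pairwise:
10 ⊕ 3 = 9
The nim-sum is 9 ≠ 0, so this is an N-position: the player to move can win.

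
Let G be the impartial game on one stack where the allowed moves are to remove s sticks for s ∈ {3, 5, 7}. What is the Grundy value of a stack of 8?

2

Build the Grundy sequence with g(k) = mex{g(k−s) : s ∈ {3, 5, 7}, s ≤ k}:
k:     0  1  2  3  4  5  6  7  8
g(k):  0  0  0  1  1  1  2  2  2
So g(8) = 2.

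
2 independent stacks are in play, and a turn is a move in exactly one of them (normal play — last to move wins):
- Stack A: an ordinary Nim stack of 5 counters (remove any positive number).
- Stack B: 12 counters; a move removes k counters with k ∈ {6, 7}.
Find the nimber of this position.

7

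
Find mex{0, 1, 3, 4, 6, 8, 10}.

2

The values 0, 1 are all present; 2 is the first non-negative integer missing from the set.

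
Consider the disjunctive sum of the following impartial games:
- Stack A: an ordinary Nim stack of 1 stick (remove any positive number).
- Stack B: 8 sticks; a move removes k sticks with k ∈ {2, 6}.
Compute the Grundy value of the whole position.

Stack A is a plain Nim stack of size 1, so its Grundy value is 1.
For stack B, compute g(0), g(1), … with moves {2, 6}:
g(0) = mex{} = 0
g(1) = mex{} = 0
g(2) = mex{0} = 1
g(3) = mex{0} = 1
g(4) = mex{1} = 0
g(5) = mex{1} = 0
g(6) = mex{0} = 1
g(7) = mex{0} = 1
g(8) = mex{1} = 0
So g(8) = 0.
The value of a disjunctive sum is the nim-sum of the parts.
Combined value = 1 XOR 0 = 1.

1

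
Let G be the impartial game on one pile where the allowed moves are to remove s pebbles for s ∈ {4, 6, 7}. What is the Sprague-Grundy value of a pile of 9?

2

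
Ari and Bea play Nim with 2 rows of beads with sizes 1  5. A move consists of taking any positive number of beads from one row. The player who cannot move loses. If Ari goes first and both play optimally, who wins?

Ari wins

Compute the nim-sum pairwise:
1 ⊕ 5 = 4
The nim-sum is 4 ≠ 0, so this is an N-position: the player to move can win; Ari has a winning move.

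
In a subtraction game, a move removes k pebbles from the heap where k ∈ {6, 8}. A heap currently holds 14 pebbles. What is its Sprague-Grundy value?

Compute g(0), g(1), … for moves {6, 8}:
g(0) = mex{} = 0
g(1) = mex{} = 0
g(2) = mex{} = 0
g(3) = mex{} = 0
g(4) = mex{} = 0
g(5) = mex{} = 0
g(6) = mex{0} = 1
g(7) = mex{0} = 1
g(8) = mex{0} = 1
g(9) = mex{0} = 1
g(10) = mex{0} = 1
g(11) = mex{0} = 1
g(12) = mex{0,1} = 2
g(13) = mex{0,1} = 2
g(14) = mex{1} = 0
So g(14) = 0.

0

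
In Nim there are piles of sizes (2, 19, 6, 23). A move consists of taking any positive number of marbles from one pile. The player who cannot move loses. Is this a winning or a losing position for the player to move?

Losing position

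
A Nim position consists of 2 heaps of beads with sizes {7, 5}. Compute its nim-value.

2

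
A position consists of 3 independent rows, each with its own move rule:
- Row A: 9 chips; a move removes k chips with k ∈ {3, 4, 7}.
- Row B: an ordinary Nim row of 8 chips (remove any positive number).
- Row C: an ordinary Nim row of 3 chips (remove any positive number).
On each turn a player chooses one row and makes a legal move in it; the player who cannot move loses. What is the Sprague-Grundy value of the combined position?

8

Build the Grundy sequence for row A with g(k) = mex{g(k−s) : s ∈ {3, 4, 7}, s ≤ k}:
g(0) = mex{} = 0
g(1) = mex{} = 0
g(2) = mex{} = 0
g(3) = mex{0} = 1
g(4) = mex{0} = 1
g(5) = mex{0} = 1
g(6) = mex{0,1} = 2
g(7) = mex{0,1} = 2
g(8) = mex{0,1} = 2
g(9) = mex{0,1,2} = 3
So g(9) = 3.
Row B is a plain Nim row of size 8, so its Grundy value is 8.
Row C is a plain Nim row of size 3, so its Grundy value is 3.
By the Sprague-Grundy theorem, the Grundy value of a sum of independent games is the XOR of the component values.
Combined value = 3 XOR 8 XOR 3 = 8.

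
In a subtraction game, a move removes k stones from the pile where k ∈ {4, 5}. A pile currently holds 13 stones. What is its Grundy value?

1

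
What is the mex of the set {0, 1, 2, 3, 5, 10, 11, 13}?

4

The values 0, 1, 2, 3 are all present; 4 is the first non-negative integer missing from the set.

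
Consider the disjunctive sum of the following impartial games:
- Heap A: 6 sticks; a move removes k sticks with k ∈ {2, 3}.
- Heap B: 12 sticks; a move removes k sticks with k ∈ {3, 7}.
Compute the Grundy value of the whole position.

0

Build the Grundy sequence for heap A with g(k) = mex{g(k−s) : s ∈ {2, 3}, s ≤ k}:
k:     0  1  2  3  4  5  6
g(k):  0  0  1  1  2  0  0
So g(6) = 0.
For heap B, compute g(0), g(1), … with moves {3, 7}:
g(0) = mex{} = 0
g(1) = mex{} = 0
g(2) = mex{} = 0
g(3) = mex{0} = 1
g(4) = mex{0} = 1
g(5) = mex{0} = 1
g(6) = mex{1} = 0
g(7) = mex{0,1} = 2
g(8) = mex{0,1} = 2
g(9) = mex{0} = 1
g(10) = mex{1,2} = 0
g(11) = mex{1,2} = 0
g(12) = mex{1} = 0
So g(12) = 0.
By the Sprague-Grundy theorem, the Grundy value of a sum of independent games is the XOR of the component values.
Combined value = 0 ⊕ 0 = 0.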